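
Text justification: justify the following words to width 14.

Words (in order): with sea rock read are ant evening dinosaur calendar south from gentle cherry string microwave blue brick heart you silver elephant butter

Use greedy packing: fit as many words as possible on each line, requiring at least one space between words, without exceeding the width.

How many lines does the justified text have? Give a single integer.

Line 1: ['with', 'sea', 'rock'] (min_width=13, slack=1)
Line 2: ['read', 'are', 'ant'] (min_width=12, slack=2)
Line 3: ['evening'] (min_width=7, slack=7)
Line 4: ['dinosaur'] (min_width=8, slack=6)
Line 5: ['calendar', 'south'] (min_width=14, slack=0)
Line 6: ['from', 'gentle'] (min_width=11, slack=3)
Line 7: ['cherry', 'string'] (min_width=13, slack=1)
Line 8: ['microwave', 'blue'] (min_width=14, slack=0)
Line 9: ['brick', 'heart'] (min_width=11, slack=3)
Line 10: ['you', 'silver'] (min_width=10, slack=4)
Line 11: ['elephant'] (min_width=8, slack=6)
Line 12: ['butter'] (min_width=6, slack=8)
Total lines: 12

Answer: 12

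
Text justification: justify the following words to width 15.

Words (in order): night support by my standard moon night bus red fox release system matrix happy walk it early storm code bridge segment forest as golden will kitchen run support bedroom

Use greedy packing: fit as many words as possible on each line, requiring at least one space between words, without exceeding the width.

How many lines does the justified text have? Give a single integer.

Line 1: ['night', 'support'] (min_width=13, slack=2)
Line 2: ['by', 'my', 'standard'] (min_width=14, slack=1)
Line 3: ['moon', 'night', 'bus'] (min_width=14, slack=1)
Line 4: ['red', 'fox', 'release'] (min_width=15, slack=0)
Line 5: ['system', 'matrix'] (min_width=13, slack=2)
Line 6: ['happy', 'walk', 'it'] (min_width=13, slack=2)
Line 7: ['early', 'storm'] (min_width=11, slack=4)
Line 8: ['code', 'bridge'] (min_width=11, slack=4)
Line 9: ['segment', 'forest'] (min_width=14, slack=1)
Line 10: ['as', 'golden', 'will'] (min_width=14, slack=1)
Line 11: ['kitchen', 'run'] (min_width=11, slack=4)
Line 12: ['support', 'bedroom'] (min_width=15, slack=0)
Total lines: 12

Answer: 12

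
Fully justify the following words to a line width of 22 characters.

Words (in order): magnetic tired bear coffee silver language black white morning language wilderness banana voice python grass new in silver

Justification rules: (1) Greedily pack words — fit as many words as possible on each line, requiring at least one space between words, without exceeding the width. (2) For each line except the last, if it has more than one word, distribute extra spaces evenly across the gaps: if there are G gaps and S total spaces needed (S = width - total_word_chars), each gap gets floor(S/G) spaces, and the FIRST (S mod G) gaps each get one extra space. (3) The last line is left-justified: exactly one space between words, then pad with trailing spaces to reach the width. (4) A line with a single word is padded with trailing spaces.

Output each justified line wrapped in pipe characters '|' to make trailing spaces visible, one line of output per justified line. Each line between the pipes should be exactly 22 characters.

Answer: |magnetic   tired  bear|
|coffee silver language|
|black   white  morning|
|language    wilderness|
|banana   voice  python|
|grass new in silver   |

Derivation:
Line 1: ['magnetic', 'tired', 'bear'] (min_width=19, slack=3)
Line 2: ['coffee', 'silver', 'language'] (min_width=22, slack=0)
Line 3: ['black', 'white', 'morning'] (min_width=19, slack=3)
Line 4: ['language', 'wilderness'] (min_width=19, slack=3)
Line 5: ['banana', 'voice', 'python'] (min_width=19, slack=3)
Line 6: ['grass', 'new', 'in', 'silver'] (min_width=19, slack=3)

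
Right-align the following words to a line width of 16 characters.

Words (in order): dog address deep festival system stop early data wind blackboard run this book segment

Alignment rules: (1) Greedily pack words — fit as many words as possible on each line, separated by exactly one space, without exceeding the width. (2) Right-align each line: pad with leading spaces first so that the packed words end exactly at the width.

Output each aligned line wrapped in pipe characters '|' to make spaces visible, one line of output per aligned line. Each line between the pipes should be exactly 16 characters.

Line 1: ['dog', 'address', 'deep'] (min_width=16, slack=0)
Line 2: ['festival', 'system'] (min_width=15, slack=1)
Line 3: ['stop', 'early', 'data'] (min_width=15, slack=1)
Line 4: ['wind', 'blackboard'] (min_width=15, slack=1)
Line 5: ['run', 'this', 'book'] (min_width=13, slack=3)
Line 6: ['segment'] (min_width=7, slack=9)

Answer: |dog address deep|
| festival system|
| stop early data|
| wind blackboard|
|   run this book|
|         segment|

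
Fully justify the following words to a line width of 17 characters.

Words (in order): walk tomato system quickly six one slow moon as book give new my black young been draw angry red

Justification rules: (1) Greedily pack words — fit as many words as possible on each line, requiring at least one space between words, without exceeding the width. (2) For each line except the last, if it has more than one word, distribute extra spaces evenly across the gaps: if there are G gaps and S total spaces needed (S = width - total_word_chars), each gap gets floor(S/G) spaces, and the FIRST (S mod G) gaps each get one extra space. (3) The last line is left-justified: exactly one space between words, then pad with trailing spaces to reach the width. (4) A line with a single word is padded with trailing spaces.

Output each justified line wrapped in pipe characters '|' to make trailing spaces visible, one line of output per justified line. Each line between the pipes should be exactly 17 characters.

Line 1: ['walk', 'tomato'] (min_width=11, slack=6)
Line 2: ['system', 'quickly'] (min_width=14, slack=3)
Line 3: ['six', 'one', 'slow', 'moon'] (min_width=17, slack=0)
Line 4: ['as', 'book', 'give', 'new'] (min_width=16, slack=1)
Line 5: ['my', 'black', 'young'] (min_width=14, slack=3)
Line 6: ['been', 'draw', 'angry'] (min_width=15, slack=2)
Line 7: ['red'] (min_width=3, slack=14)

Answer: |walk       tomato|
|system    quickly|
|six one slow moon|
|as  book give new|
|my   black  young|
|been  draw  angry|
|red              |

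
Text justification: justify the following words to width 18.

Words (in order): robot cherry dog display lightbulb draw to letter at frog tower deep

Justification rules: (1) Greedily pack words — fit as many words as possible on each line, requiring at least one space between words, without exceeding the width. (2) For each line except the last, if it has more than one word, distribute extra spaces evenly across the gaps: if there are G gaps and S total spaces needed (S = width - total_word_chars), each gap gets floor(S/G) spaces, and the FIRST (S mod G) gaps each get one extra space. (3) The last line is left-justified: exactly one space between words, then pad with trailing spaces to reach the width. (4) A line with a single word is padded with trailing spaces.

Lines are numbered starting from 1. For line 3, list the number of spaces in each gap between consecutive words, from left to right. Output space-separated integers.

Answer: 2 1 1

Derivation:
Line 1: ['robot', 'cherry', 'dog'] (min_width=16, slack=2)
Line 2: ['display', 'lightbulb'] (min_width=17, slack=1)
Line 3: ['draw', 'to', 'letter', 'at'] (min_width=17, slack=1)
Line 4: ['frog', 'tower', 'deep'] (min_width=15, slack=3)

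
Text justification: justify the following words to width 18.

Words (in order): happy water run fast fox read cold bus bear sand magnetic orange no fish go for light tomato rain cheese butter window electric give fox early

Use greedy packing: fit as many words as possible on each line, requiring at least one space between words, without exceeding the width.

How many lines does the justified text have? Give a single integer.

Line 1: ['happy', 'water', 'run'] (min_width=15, slack=3)
Line 2: ['fast', 'fox', 'read', 'cold'] (min_width=18, slack=0)
Line 3: ['bus', 'bear', 'sand'] (min_width=13, slack=5)
Line 4: ['magnetic', 'orange', 'no'] (min_width=18, slack=0)
Line 5: ['fish', 'go', 'for', 'light'] (min_width=17, slack=1)
Line 6: ['tomato', 'rain', 'cheese'] (min_width=18, slack=0)
Line 7: ['butter', 'window'] (min_width=13, slack=5)
Line 8: ['electric', 'give', 'fox'] (min_width=17, slack=1)
Line 9: ['early'] (min_width=5, slack=13)
Total lines: 9

Answer: 9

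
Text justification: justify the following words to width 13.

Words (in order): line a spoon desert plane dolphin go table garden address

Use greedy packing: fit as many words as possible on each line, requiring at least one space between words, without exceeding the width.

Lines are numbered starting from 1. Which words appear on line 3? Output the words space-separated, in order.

Answer: dolphin go

Derivation:
Line 1: ['line', 'a', 'spoon'] (min_width=12, slack=1)
Line 2: ['desert', 'plane'] (min_width=12, slack=1)
Line 3: ['dolphin', 'go'] (min_width=10, slack=3)
Line 4: ['table', 'garden'] (min_width=12, slack=1)
Line 5: ['address'] (min_width=7, slack=6)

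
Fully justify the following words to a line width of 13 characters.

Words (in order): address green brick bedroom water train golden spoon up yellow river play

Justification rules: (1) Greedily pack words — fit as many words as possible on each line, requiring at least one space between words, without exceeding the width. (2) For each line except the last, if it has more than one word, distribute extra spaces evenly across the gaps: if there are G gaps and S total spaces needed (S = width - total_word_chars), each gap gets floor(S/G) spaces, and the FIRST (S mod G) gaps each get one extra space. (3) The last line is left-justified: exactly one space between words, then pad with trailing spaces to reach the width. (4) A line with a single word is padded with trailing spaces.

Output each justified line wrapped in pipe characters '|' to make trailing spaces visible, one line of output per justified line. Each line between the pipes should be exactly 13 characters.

Line 1: ['address', 'green'] (min_width=13, slack=0)
Line 2: ['brick', 'bedroom'] (min_width=13, slack=0)
Line 3: ['water', 'train'] (min_width=11, slack=2)
Line 4: ['golden', 'spoon'] (min_width=12, slack=1)
Line 5: ['up', 'yellow'] (min_width=9, slack=4)
Line 6: ['river', 'play'] (min_width=10, slack=3)

Answer: |address green|
|brick bedroom|
|water   train|
|golden  spoon|
|up     yellow|
|river play   |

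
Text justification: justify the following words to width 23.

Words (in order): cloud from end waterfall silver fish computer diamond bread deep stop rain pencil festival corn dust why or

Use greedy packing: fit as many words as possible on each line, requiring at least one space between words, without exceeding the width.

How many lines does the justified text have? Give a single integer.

Answer: 6

Derivation:
Line 1: ['cloud', 'from', 'end'] (min_width=14, slack=9)
Line 2: ['waterfall', 'silver', 'fish'] (min_width=21, slack=2)
Line 3: ['computer', 'diamond', 'bread'] (min_width=22, slack=1)
Line 4: ['deep', 'stop', 'rain', 'pencil'] (min_width=21, slack=2)
Line 5: ['festival', 'corn', 'dust', 'why'] (min_width=22, slack=1)
Line 6: ['or'] (min_width=2, slack=21)
Total lines: 6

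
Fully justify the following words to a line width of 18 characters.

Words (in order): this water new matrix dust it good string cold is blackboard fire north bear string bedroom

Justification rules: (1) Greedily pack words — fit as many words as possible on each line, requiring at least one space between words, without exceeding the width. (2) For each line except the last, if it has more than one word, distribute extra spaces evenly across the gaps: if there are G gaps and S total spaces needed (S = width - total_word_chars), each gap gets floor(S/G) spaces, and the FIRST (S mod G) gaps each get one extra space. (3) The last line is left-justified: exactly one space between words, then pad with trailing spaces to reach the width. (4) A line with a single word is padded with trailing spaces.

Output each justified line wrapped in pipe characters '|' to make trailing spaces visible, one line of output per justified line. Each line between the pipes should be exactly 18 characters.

Line 1: ['this', 'water', 'new'] (min_width=14, slack=4)
Line 2: ['matrix', 'dust', 'it'] (min_width=14, slack=4)
Line 3: ['good', 'string', 'cold'] (min_width=16, slack=2)
Line 4: ['is', 'blackboard', 'fire'] (min_width=18, slack=0)
Line 5: ['north', 'bear', 'string'] (min_width=17, slack=1)
Line 6: ['bedroom'] (min_width=7, slack=11)

Answer: |this   water   new|
|matrix   dust   it|
|good  string  cold|
|is blackboard fire|
|north  bear string|
|bedroom           |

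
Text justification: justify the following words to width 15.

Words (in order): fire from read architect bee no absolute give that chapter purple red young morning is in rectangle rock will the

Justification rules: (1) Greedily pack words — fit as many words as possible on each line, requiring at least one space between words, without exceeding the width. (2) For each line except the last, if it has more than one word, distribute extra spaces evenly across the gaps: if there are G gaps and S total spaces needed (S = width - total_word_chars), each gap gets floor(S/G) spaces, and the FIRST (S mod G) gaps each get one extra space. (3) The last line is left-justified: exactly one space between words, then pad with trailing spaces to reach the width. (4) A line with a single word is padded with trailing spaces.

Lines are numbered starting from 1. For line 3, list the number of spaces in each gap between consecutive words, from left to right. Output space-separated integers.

Line 1: ['fire', 'from', 'read'] (min_width=14, slack=1)
Line 2: ['architect', 'bee'] (min_width=13, slack=2)
Line 3: ['no', 'absolute'] (min_width=11, slack=4)
Line 4: ['give', 'that'] (min_width=9, slack=6)
Line 5: ['chapter', 'purple'] (min_width=14, slack=1)
Line 6: ['red', 'young'] (min_width=9, slack=6)
Line 7: ['morning', 'is', 'in'] (min_width=13, slack=2)
Line 8: ['rectangle', 'rock'] (min_width=14, slack=1)
Line 9: ['will', 'the'] (min_width=8, slack=7)

Answer: 5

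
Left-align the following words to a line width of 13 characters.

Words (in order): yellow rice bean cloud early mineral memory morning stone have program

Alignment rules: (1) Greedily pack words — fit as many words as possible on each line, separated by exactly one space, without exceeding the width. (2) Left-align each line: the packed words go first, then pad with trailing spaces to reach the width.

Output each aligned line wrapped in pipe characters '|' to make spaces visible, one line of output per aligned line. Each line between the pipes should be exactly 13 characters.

Line 1: ['yellow', 'rice'] (min_width=11, slack=2)
Line 2: ['bean', 'cloud'] (min_width=10, slack=3)
Line 3: ['early', 'mineral'] (min_width=13, slack=0)
Line 4: ['memory'] (min_width=6, slack=7)
Line 5: ['morning', 'stone'] (min_width=13, slack=0)
Line 6: ['have', 'program'] (min_width=12, slack=1)

Answer: |yellow rice  |
|bean cloud   |
|early mineral|
|memory       |
|morning stone|
|have program |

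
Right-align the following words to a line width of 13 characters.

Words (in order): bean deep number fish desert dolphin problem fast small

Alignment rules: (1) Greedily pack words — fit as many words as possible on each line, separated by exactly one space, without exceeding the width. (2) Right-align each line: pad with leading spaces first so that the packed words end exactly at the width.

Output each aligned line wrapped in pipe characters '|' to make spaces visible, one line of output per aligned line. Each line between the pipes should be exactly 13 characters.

Answer: |    bean deep|
|  number fish|
|       desert|
|      dolphin|
| problem fast|
|        small|

Derivation:
Line 1: ['bean', 'deep'] (min_width=9, slack=4)
Line 2: ['number', 'fish'] (min_width=11, slack=2)
Line 3: ['desert'] (min_width=6, slack=7)
Line 4: ['dolphin'] (min_width=7, slack=6)
Line 5: ['problem', 'fast'] (min_width=12, slack=1)
Line 6: ['small'] (min_width=5, slack=8)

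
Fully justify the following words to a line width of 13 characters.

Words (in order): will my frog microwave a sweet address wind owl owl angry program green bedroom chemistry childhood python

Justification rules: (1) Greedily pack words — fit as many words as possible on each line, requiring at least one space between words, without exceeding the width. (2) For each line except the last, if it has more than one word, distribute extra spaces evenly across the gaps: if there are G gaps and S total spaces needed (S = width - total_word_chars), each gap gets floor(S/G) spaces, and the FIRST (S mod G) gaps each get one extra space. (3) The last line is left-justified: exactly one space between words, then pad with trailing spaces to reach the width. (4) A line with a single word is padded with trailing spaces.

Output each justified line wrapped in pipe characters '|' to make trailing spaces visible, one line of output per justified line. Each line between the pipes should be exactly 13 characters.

Line 1: ['will', 'my', 'frog'] (min_width=12, slack=1)
Line 2: ['microwave', 'a'] (min_width=11, slack=2)
Line 3: ['sweet', 'address'] (min_width=13, slack=0)
Line 4: ['wind', 'owl', 'owl'] (min_width=12, slack=1)
Line 5: ['angry', 'program'] (min_width=13, slack=0)
Line 6: ['green', 'bedroom'] (min_width=13, slack=0)
Line 7: ['chemistry'] (min_width=9, slack=4)
Line 8: ['childhood'] (min_width=9, slack=4)
Line 9: ['python'] (min_width=6, slack=7)

Answer: |will  my frog|
|microwave   a|
|sweet address|
|wind  owl owl|
|angry program|
|green bedroom|
|chemistry    |
|childhood    |
|python       |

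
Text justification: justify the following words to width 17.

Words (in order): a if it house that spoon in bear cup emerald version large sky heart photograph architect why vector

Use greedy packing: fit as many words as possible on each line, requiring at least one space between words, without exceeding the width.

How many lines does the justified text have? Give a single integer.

Answer: 7

Derivation:
Line 1: ['a', 'if', 'it', 'house'] (min_width=13, slack=4)
Line 2: ['that', 'spoon', 'in'] (min_width=13, slack=4)
Line 3: ['bear', 'cup', 'emerald'] (min_width=16, slack=1)
Line 4: ['version', 'large', 'sky'] (min_width=17, slack=0)
Line 5: ['heart', 'photograph'] (min_width=16, slack=1)
Line 6: ['architect', 'why'] (min_width=13, slack=4)
Line 7: ['vector'] (min_width=6, slack=11)
Total lines: 7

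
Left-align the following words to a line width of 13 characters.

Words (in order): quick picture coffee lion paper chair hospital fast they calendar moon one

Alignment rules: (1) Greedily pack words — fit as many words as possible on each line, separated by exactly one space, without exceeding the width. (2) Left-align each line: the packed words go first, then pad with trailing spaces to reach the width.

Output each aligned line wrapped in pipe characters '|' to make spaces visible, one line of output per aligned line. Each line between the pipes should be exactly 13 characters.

Line 1: ['quick', 'picture'] (min_width=13, slack=0)
Line 2: ['coffee', 'lion'] (min_width=11, slack=2)
Line 3: ['paper', 'chair'] (min_width=11, slack=2)
Line 4: ['hospital', 'fast'] (min_width=13, slack=0)
Line 5: ['they', 'calendar'] (min_width=13, slack=0)
Line 6: ['moon', 'one'] (min_width=8, slack=5)

Answer: |quick picture|
|coffee lion  |
|paper chair  |
|hospital fast|
|they calendar|
|moon one     |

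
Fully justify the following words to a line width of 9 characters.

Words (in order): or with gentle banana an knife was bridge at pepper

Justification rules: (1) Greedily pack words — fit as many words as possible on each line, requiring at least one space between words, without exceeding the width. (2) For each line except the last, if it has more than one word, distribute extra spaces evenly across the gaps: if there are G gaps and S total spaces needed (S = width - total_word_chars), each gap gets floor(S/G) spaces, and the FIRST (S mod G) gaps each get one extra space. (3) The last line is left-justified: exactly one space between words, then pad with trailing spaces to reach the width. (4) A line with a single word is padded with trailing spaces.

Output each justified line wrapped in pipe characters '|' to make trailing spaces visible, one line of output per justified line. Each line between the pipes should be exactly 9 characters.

Answer: |or   with|
|gentle   |
|banana an|
|knife was|
|bridge at|
|pepper   |

Derivation:
Line 1: ['or', 'with'] (min_width=7, slack=2)
Line 2: ['gentle'] (min_width=6, slack=3)
Line 3: ['banana', 'an'] (min_width=9, slack=0)
Line 4: ['knife', 'was'] (min_width=9, slack=0)
Line 5: ['bridge', 'at'] (min_width=9, slack=0)
Line 6: ['pepper'] (min_width=6, slack=3)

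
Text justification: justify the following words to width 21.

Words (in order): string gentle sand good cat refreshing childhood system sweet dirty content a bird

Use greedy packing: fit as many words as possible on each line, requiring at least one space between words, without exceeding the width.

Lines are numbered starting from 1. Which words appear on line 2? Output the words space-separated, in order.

Line 1: ['string', 'gentle', 'sand'] (min_width=18, slack=3)
Line 2: ['good', 'cat', 'refreshing'] (min_width=19, slack=2)
Line 3: ['childhood', 'system'] (min_width=16, slack=5)
Line 4: ['sweet', 'dirty', 'content', 'a'] (min_width=21, slack=0)
Line 5: ['bird'] (min_width=4, slack=17)

Answer: good cat refreshing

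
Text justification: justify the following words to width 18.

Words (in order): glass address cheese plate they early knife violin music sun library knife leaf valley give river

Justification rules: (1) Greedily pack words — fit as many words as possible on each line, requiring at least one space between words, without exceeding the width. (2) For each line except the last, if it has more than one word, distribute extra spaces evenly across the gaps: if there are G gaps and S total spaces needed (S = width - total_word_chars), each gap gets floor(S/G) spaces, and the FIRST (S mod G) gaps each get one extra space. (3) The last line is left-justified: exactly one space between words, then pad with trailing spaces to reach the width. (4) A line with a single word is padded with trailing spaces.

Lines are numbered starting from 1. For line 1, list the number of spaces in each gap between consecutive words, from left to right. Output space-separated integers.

Answer: 6

Derivation:
Line 1: ['glass', 'address'] (min_width=13, slack=5)
Line 2: ['cheese', 'plate', 'they'] (min_width=17, slack=1)
Line 3: ['early', 'knife', 'violin'] (min_width=18, slack=0)
Line 4: ['music', 'sun', 'library'] (min_width=17, slack=1)
Line 5: ['knife', 'leaf', 'valley'] (min_width=17, slack=1)
Line 6: ['give', 'river'] (min_width=10, slack=8)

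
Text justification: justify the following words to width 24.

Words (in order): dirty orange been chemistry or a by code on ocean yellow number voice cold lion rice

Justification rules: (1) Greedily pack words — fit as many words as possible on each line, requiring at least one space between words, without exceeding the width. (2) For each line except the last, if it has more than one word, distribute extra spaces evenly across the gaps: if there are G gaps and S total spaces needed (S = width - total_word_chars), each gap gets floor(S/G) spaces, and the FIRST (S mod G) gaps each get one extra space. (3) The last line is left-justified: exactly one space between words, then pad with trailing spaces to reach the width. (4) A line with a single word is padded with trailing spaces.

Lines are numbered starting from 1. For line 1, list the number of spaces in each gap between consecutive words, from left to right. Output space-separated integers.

Line 1: ['dirty', 'orange', 'been'] (min_width=17, slack=7)
Line 2: ['chemistry', 'or', 'a', 'by', 'code'] (min_width=22, slack=2)
Line 3: ['on', 'ocean', 'yellow', 'number'] (min_width=22, slack=2)
Line 4: ['voice', 'cold', 'lion', 'rice'] (min_width=20, slack=4)

Answer: 5 4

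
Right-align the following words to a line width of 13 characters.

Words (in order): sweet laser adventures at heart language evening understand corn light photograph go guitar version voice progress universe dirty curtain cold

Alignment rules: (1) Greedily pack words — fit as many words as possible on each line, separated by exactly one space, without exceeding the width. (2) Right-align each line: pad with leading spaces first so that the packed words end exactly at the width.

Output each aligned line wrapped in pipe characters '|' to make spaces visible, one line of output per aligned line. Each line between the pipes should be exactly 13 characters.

Answer: |  sweet laser|
|adventures at|
|        heart|
|     language|
|      evening|
|   understand|
|   corn light|
|photograph go|
|       guitar|
|version voice|
|     progress|
|     universe|
|dirty curtain|
|         cold|

Derivation:
Line 1: ['sweet', 'laser'] (min_width=11, slack=2)
Line 2: ['adventures', 'at'] (min_width=13, slack=0)
Line 3: ['heart'] (min_width=5, slack=8)
Line 4: ['language'] (min_width=8, slack=5)
Line 5: ['evening'] (min_width=7, slack=6)
Line 6: ['understand'] (min_width=10, slack=3)
Line 7: ['corn', 'light'] (min_width=10, slack=3)
Line 8: ['photograph', 'go'] (min_width=13, slack=0)
Line 9: ['guitar'] (min_width=6, slack=7)
Line 10: ['version', 'voice'] (min_width=13, slack=0)
Line 11: ['progress'] (min_width=8, slack=5)
Line 12: ['universe'] (min_width=8, slack=5)
Line 13: ['dirty', 'curtain'] (min_width=13, slack=0)
Line 14: ['cold'] (min_width=4, slack=9)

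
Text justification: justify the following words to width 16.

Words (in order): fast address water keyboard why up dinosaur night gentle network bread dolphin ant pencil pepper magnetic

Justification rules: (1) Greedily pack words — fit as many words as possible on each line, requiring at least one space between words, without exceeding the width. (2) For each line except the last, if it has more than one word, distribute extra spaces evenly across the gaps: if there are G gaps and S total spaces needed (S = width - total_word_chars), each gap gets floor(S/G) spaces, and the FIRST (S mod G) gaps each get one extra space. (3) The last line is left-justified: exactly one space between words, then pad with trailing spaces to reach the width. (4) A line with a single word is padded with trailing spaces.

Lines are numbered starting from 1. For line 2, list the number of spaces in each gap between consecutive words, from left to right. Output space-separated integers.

Line 1: ['fast', 'address'] (min_width=12, slack=4)
Line 2: ['water', 'keyboard'] (min_width=14, slack=2)
Line 3: ['why', 'up', 'dinosaur'] (min_width=15, slack=1)
Line 4: ['night', 'gentle'] (min_width=12, slack=4)
Line 5: ['network', 'bread'] (min_width=13, slack=3)
Line 6: ['dolphin', 'ant'] (min_width=11, slack=5)
Line 7: ['pencil', 'pepper'] (min_width=13, slack=3)
Line 8: ['magnetic'] (min_width=8, slack=8)

Answer: 3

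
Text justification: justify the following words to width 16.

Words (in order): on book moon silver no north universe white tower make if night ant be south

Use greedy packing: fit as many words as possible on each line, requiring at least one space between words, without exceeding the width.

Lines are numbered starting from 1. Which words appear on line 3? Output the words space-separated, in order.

Line 1: ['on', 'book', 'moon'] (min_width=12, slack=4)
Line 2: ['silver', 'no', 'north'] (min_width=15, slack=1)
Line 3: ['universe', 'white'] (min_width=14, slack=2)
Line 4: ['tower', 'make', 'if'] (min_width=13, slack=3)
Line 5: ['night', 'ant', 'be'] (min_width=12, slack=4)
Line 6: ['south'] (min_width=5, slack=11)

Answer: universe white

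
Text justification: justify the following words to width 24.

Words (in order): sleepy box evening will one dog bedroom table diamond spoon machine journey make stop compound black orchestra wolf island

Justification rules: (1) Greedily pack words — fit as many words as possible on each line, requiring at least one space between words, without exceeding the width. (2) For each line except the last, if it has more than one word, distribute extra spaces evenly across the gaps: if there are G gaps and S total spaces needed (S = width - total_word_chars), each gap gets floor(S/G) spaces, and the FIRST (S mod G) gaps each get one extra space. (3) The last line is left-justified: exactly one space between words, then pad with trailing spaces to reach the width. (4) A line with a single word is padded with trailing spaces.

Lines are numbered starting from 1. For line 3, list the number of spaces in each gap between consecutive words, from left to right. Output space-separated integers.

Line 1: ['sleepy', 'box', 'evening', 'will'] (min_width=23, slack=1)
Line 2: ['one', 'dog', 'bedroom', 'table'] (min_width=21, slack=3)
Line 3: ['diamond', 'spoon', 'machine'] (min_width=21, slack=3)
Line 4: ['journey', 'make', 'stop'] (min_width=17, slack=7)
Line 5: ['compound', 'black', 'orchestra'] (min_width=24, slack=0)
Line 6: ['wolf', 'island'] (min_width=11, slack=13)

Answer: 3 2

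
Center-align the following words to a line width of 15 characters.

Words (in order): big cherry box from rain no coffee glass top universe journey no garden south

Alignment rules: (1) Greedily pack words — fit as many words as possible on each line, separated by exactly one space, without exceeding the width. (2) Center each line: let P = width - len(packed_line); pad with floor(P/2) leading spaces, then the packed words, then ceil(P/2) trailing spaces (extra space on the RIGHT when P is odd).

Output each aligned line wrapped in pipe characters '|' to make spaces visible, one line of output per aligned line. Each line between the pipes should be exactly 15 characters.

Answer: |big cherry box |
| from rain no  |
| coffee glass  |
| top universe  |
|  journey no   |
| garden south  |

Derivation:
Line 1: ['big', 'cherry', 'box'] (min_width=14, slack=1)
Line 2: ['from', 'rain', 'no'] (min_width=12, slack=3)
Line 3: ['coffee', 'glass'] (min_width=12, slack=3)
Line 4: ['top', 'universe'] (min_width=12, slack=3)
Line 5: ['journey', 'no'] (min_width=10, slack=5)
Line 6: ['garden', 'south'] (min_width=12, slack=3)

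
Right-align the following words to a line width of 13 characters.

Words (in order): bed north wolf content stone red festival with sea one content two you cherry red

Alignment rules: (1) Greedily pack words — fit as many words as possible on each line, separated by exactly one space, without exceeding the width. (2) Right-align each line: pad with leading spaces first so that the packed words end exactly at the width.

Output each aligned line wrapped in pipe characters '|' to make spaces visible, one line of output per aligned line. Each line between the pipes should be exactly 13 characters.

Line 1: ['bed', 'north'] (min_width=9, slack=4)
Line 2: ['wolf', 'content'] (min_width=12, slack=1)
Line 3: ['stone', 'red'] (min_width=9, slack=4)
Line 4: ['festival', 'with'] (min_width=13, slack=0)
Line 5: ['sea', 'one'] (min_width=7, slack=6)
Line 6: ['content', 'two'] (min_width=11, slack=2)
Line 7: ['you', 'cherry'] (min_width=10, slack=3)
Line 8: ['red'] (min_width=3, slack=10)

Answer: |    bed north|
| wolf content|
|    stone red|
|festival with|
|      sea one|
|  content two|
|   you cherry|
|          red|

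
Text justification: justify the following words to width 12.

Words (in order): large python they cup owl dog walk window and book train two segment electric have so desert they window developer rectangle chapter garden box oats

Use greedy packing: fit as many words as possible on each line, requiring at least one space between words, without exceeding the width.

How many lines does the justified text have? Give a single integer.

Line 1: ['large', 'python'] (min_width=12, slack=0)
Line 2: ['they', 'cup', 'owl'] (min_width=12, slack=0)
Line 3: ['dog', 'walk'] (min_width=8, slack=4)
Line 4: ['window', 'and'] (min_width=10, slack=2)
Line 5: ['book', 'train'] (min_width=10, slack=2)
Line 6: ['two', 'segment'] (min_width=11, slack=1)
Line 7: ['electric'] (min_width=8, slack=4)
Line 8: ['have', 'so'] (min_width=7, slack=5)
Line 9: ['desert', 'they'] (min_width=11, slack=1)
Line 10: ['window'] (min_width=6, slack=6)
Line 11: ['developer'] (min_width=9, slack=3)
Line 12: ['rectangle'] (min_width=9, slack=3)
Line 13: ['chapter'] (min_width=7, slack=5)
Line 14: ['garden', 'box'] (min_width=10, slack=2)
Line 15: ['oats'] (min_width=4, slack=8)
Total lines: 15

Answer: 15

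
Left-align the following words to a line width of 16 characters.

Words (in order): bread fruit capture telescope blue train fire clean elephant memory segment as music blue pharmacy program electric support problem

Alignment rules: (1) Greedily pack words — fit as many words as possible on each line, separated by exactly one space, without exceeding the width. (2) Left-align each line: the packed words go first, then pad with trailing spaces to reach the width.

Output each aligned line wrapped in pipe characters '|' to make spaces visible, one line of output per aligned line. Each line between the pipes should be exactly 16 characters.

Line 1: ['bread', 'fruit'] (min_width=11, slack=5)
Line 2: ['capture'] (min_width=7, slack=9)
Line 3: ['telescope', 'blue'] (min_width=14, slack=2)
Line 4: ['train', 'fire', 'clean'] (min_width=16, slack=0)
Line 5: ['elephant', 'memory'] (min_width=15, slack=1)
Line 6: ['segment', 'as', 'music'] (min_width=16, slack=0)
Line 7: ['blue', 'pharmacy'] (min_width=13, slack=3)
Line 8: ['program', 'electric'] (min_width=16, slack=0)
Line 9: ['support', 'problem'] (min_width=15, slack=1)

Answer: |bread fruit     |
|capture         |
|telescope blue  |
|train fire clean|
|elephant memory |
|segment as music|
|blue pharmacy   |
|program electric|
|support problem |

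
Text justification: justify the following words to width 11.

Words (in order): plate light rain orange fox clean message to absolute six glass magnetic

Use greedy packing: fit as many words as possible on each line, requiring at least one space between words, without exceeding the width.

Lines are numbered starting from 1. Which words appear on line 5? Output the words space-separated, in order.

Answer: absolute

Derivation:
Line 1: ['plate', 'light'] (min_width=11, slack=0)
Line 2: ['rain', 'orange'] (min_width=11, slack=0)
Line 3: ['fox', 'clean'] (min_width=9, slack=2)
Line 4: ['message', 'to'] (min_width=10, slack=1)
Line 5: ['absolute'] (min_width=8, slack=3)
Line 6: ['six', 'glass'] (min_width=9, slack=2)
Line 7: ['magnetic'] (min_width=8, slack=3)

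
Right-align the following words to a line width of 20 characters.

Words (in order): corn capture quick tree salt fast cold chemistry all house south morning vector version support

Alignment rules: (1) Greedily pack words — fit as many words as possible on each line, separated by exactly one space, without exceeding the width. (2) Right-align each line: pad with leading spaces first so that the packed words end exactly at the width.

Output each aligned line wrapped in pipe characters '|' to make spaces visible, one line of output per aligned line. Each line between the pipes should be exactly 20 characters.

Answer: |  corn capture quick|
| tree salt fast cold|
| chemistry all house|
|south morning vector|
|     version support|

Derivation:
Line 1: ['corn', 'capture', 'quick'] (min_width=18, slack=2)
Line 2: ['tree', 'salt', 'fast', 'cold'] (min_width=19, slack=1)
Line 3: ['chemistry', 'all', 'house'] (min_width=19, slack=1)
Line 4: ['south', 'morning', 'vector'] (min_width=20, slack=0)
Line 5: ['version', 'support'] (min_width=15, slack=5)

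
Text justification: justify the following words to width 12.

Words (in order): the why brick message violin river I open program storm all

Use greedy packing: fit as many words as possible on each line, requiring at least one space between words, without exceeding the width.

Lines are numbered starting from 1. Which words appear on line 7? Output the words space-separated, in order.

Answer: storm all

Derivation:
Line 1: ['the', 'why'] (min_width=7, slack=5)
Line 2: ['brick'] (min_width=5, slack=7)
Line 3: ['message'] (min_width=7, slack=5)
Line 4: ['violin', 'river'] (min_width=12, slack=0)
Line 5: ['I', 'open'] (min_width=6, slack=6)
Line 6: ['program'] (min_width=7, slack=5)
Line 7: ['storm', 'all'] (min_width=9, slack=3)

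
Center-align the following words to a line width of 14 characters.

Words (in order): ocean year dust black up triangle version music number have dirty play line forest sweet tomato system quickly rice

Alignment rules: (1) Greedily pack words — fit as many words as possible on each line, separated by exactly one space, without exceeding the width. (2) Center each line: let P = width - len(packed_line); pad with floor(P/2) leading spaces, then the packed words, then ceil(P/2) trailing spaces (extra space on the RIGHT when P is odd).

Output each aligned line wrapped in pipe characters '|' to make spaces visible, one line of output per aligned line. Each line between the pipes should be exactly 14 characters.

Line 1: ['ocean', 'year'] (min_width=10, slack=4)
Line 2: ['dust', 'black', 'up'] (min_width=13, slack=1)
Line 3: ['triangle'] (min_width=8, slack=6)
Line 4: ['version', 'music'] (min_width=13, slack=1)
Line 5: ['number', 'have'] (min_width=11, slack=3)
Line 6: ['dirty', 'play'] (min_width=10, slack=4)
Line 7: ['line', 'forest'] (min_width=11, slack=3)
Line 8: ['sweet', 'tomato'] (min_width=12, slack=2)
Line 9: ['system', 'quickly'] (min_width=14, slack=0)
Line 10: ['rice'] (min_width=4, slack=10)

Answer: |  ocean year  |
|dust black up |
|   triangle   |
|version music |
| number have  |
|  dirty play  |
| line forest  |
| sweet tomato |
|system quickly|
|     rice     |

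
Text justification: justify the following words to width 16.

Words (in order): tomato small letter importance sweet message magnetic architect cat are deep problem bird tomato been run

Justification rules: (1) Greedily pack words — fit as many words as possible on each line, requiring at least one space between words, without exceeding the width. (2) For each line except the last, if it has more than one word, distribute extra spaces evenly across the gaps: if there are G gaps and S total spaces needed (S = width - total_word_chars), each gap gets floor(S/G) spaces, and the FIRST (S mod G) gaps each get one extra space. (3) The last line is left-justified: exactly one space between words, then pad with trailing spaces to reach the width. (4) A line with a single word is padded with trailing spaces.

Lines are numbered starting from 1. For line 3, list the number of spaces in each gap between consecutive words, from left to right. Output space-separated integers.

Answer: 1

Derivation:
Line 1: ['tomato', 'small'] (min_width=12, slack=4)
Line 2: ['letter'] (min_width=6, slack=10)
Line 3: ['importance', 'sweet'] (min_width=16, slack=0)
Line 4: ['message', 'magnetic'] (min_width=16, slack=0)
Line 5: ['architect', 'cat'] (min_width=13, slack=3)
Line 6: ['are', 'deep', 'problem'] (min_width=16, slack=0)
Line 7: ['bird', 'tomato', 'been'] (min_width=16, slack=0)
Line 8: ['run'] (min_width=3, slack=13)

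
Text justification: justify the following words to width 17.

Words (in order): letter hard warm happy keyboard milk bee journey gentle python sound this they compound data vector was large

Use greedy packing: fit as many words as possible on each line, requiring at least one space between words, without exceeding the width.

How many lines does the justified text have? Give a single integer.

Line 1: ['letter', 'hard', 'warm'] (min_width=16, slack=1)
Line 2: ['happy', 'keyboard'] (min_width=14, slack=3)
Line 3: ['milk', 'bee', 'journey'] (min_width=16, slack=1)
Line 4: ['gentle', 'python'] (min_width=13, slack=4)
Line 5: ['sound', 'this', 'they'] (min_width=15, slack=2)
Line 6: ['compound', 'data'] (min_width=13, slack=4)
Line 7: ['vector', 'was', 'large'] (min_width=16, slack=1)
Total lines: 7

Answer: 7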